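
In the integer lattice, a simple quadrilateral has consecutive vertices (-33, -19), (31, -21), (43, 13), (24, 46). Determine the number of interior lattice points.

Using the shoelace formula, 2A = |((-33)·(-21) − 31·(-19)) + (31·13 − 43·(-21)) + (43·46 − 24·13) + (24·(-19) − (-33)·46)| = 5316, so the area is 2658.
Summing gcd(|Δx|,|Δy|) over the edges gives the boundary count: gcd(64,2) + gcd(12,34) + gcd(19,33) + gcd(57,65) = 2+2+1+1 = 6.
By Pick's theorem A = I + B/2 − 1, so I = 2658 − 6/2 + 1 = 2656.

2656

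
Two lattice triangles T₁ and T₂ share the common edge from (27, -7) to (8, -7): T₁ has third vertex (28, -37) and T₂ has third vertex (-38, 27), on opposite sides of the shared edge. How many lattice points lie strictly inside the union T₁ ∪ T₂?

602

The union is the simple quadrilateral with vertices (27, -7), (28, -37), (8, -7), (-38, 27) in order.
The shoelace formula gives twice the area as |[27·(-37) − 28·(-7)] + [28·(-7) − 8·(-37)] + [8·27 − (-38)·(-7)] + [(-38)·(-7) − 27·27]| = 1216, so the area is 608.
Along each edge there are gcd(|Δx|,|Δy|)+1 lattice points, so counting each shared vertex once the boundary has gcd(1,30) + gcd(20,30) + gcd(46,34) + gcd(65,34) = 1+10+2+1 = 14.
By Pick's theorem I = A − B/2 + 1 = 608 − 14/2 + 1 = 602.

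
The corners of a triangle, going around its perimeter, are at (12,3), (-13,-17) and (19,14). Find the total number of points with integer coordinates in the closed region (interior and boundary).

Using the shoelace formula, 2A = |(12·(-17) − (-13)·3) + ((-13)·14 − 19·(-17)) + (19·3 − 12·14)| = 135, so the area is 135/2.
The number of boundary lattice points is Σ gcd(|Δx|,|Δy|) = gcd(25,20) + gcd(32,31) + gcd(7,11) = 5+1+1 = 7.
Pick's theorem gives I = A − B/2 + 1 = 135/2 − 7/2 + 1 = 65, so the closed region contains I + B = 65 + 7 = 72 lattice points.

72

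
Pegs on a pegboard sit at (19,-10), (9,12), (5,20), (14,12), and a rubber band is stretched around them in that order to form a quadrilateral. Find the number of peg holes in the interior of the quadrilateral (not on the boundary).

Using the shoelace formula, 2A = |(19·12 − 9·(-10)) + (9·20 − 5·12) + (5·12 − 14·20) + (14·(-10) − 19·12)| = 150, so the area is 75.
Summing gcd(|Δx|,|Δy|) over the edges gives the boundary count: gcd(10,22) + gcd(4,8) + gcd(9,8) + gcd(5,22) = 2+4+1+1 = 8.
Pick's theorem gives I = A − B/2 + 1 = 75 − 8/2 + 1 = 72.

72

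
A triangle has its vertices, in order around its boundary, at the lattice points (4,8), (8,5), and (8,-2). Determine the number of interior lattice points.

By the shoelace formula, twice the signed area is |[4·5 − 8·8] + [8·(-2) − 8·5] + [8·8 − 4·(-2)]| = 28, so the area is 14.
Summing gcd(|Δx|,|Δy|) over the edges gives the boundary count: gcd(4,3) + gcd(0,7) + gcd(4,10) = 1+7+2 = 10.
By Pick's theorem A = I + B/2 − 1, so I = 14 − 10/2 + 1 = 10.

10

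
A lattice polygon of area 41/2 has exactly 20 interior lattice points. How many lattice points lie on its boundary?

3

Pick's theorem gives A = I + B/2 − 1, so B = 2(A − I + 1) = 2(41/2 − 20 + 1) = 3.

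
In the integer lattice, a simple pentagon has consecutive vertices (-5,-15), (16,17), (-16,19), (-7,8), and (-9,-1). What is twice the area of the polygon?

945

By the shoelace formula, twice the signed area is |((-5)·17 − 16·(-15)) + (16·19 − (-16)·17) + ((-16)·8 − (-7)·19) + ((-7)·(-1) − (-9)·8) + ((-9)·(-15) − (-5)·(-1))| = 945, so the area is 945/2.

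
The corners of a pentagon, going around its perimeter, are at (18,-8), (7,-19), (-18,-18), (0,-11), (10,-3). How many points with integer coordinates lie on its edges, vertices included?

Along each edge there are gcd(|Δx|,|Δy|)+1 lattice points, so counting each shared vertex once the boundary has gcd(11,11) + gcd(25,1) + gcd(18,7) + gcd(10,8) + gcd(8,5) = 11+1+1+2+1 = 16.

16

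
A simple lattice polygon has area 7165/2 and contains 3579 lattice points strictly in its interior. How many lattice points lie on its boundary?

Pick's theorem gives A = I + B/2 − 1, so B = 2(A − I + 1) = 2(7165/2 − 3579 + 1) = 9.

9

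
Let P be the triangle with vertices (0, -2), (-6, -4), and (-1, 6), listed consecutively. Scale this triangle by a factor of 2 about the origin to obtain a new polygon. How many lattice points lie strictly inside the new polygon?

Using the shoelace formula, 2A = |[0·(-4) − (-6)·(-2)] + [(-6)·6 − (-1)·(-4)] + [(-1)·(-2) − 0·6]| = 50, so the area is 25.
The number of boundary lattice points is Σ gcd(|Δx|,|Δy|) = gcd(6,2) + gcd(5,10) + gcd(1,8) = 2+5+1 = 8.
Scaling by 2 multiplies the area by 2² = 4 (so the new area is 100) and multiplies the boundary lattice-point count by 2, giving 16.
By Pick's theorem, the interior count of the dilated polygon is 100 − 16/2 + 1 = 93.

93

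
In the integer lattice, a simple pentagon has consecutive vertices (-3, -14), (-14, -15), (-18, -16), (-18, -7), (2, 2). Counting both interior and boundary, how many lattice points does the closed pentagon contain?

Using the shoelace formula, 2A = |[(-3)·(-15) − (-14)·(-14)] + [(-14)·(-16) − (-18)·(-15)] + [(-18)·(-7) − (-18)·(-16)] + [(-18)·2 − 2·(-7)] + [2·(-14) − (-3)·2]| = 403, so the area is 403/2.
Along each edge there are gcd(|Δx|,|Δy|)+1 lattice points, so counting each shared vertex once the boundary has gcd(11,1) + gcd(4,1) + gcd(0,9) + gcd(20,9) + gcd(5,16) = 1+1+9+1+1 = 13.
Pick's theorem gives I = A − B/2 + 1 = 403/2 − 13/2 + 1 = 196, so the closed region contains I + B = 196 + 13 = 209 lattice points.

209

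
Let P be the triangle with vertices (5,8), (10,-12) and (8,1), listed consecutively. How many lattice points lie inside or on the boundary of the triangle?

The shoelace formula gives twice the area as |(5·(-12) − 10·8) + (10·1 − 8·(-12)) + (8·8 − 5·1)| = 25, so the area is 12.5.
Summing gcd(|Δx|,|Δy|) over the edges gives the boundary count: gcd(5,20) + gcd(2,13) + gcd(3,7) = 5+1+1 = 7.
Pick's theorem gives I = A − B/2 + 1 = 12.5 − 7/2 + 1 = 10, so the closed region contains I + B = 10 + 7 = 17 lattice points.

17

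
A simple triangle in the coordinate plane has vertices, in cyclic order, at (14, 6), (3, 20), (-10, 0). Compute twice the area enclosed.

402

Using the shoelace formula, 2A = |[14·20 − 3·6] + [3·0 − (-10)·20] + [(-10)·6 − 14·0]| = 402, so the area is 201.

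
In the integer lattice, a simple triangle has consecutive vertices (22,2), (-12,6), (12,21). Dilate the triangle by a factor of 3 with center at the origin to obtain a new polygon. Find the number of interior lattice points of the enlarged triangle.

The shoelace formula gives twice the area as |[22·6 − (-12)·2] + [(-12)·21 − 12·6] + [12·2 − 22·21]| = 606, so the area is 303.
Summing gcd(|Δx|,|Δy|) over the edges gives the boundary count: gcd(34,4) + gcd(24,15) + gcd(10,19) = 2+3+1 = 6.
Scaling by 3 multiplies the area by 3² = 9 (so the new area is 2727) and multiplies the boundary lattice-point count by 3, giving 18.
By Pick's theorem, the interior count of the dilated polygon is 2727 − 18/2 + 1 = 2719.

2719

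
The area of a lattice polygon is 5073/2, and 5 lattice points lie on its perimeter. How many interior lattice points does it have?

Pick's theorem A = I + B/2 − 1 rearranges to I = A − B/2 + 1 = 5073/2 − 5/2 + 1 = 2535.

2535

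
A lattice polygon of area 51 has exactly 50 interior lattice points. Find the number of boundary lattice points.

Pick's theorem gives A = I + B/2 − 1, so B = 2(A − I + 1) = 2(51 − 50 + 1) = 4.

4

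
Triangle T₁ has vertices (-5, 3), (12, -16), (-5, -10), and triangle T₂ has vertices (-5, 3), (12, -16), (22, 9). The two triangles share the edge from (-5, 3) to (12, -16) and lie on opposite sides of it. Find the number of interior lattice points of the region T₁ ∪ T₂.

The union is the simple quadrilateral with vertices (-5, 3), (-5, -10), (12, -16), (22, 9) in order.
By the shoelace formula, twice the signed area is |((-5)·(-10) − (-5)·3) + ((-5)·(-16) − 12·(-10)) + (12·9 − 22·(-16)) + (22·3 − (-5)·9)| = 836, so the area is 418.
Summing gcd(|Δx|,|Δy|) over the edges gives the boundary count: gcd(0,13) + gcd(17,6) + gcd(10,25) + gcd(27,6) = 13+1+5+3 = 22.
By Pick's theorem I = A − B/2 + 1 = 418 − 22/2 + 1 = 408.

408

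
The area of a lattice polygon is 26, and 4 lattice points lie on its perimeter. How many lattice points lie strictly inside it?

25

Pick's theorem A = I + B/2 − 1 rearranges to I = A − B/2 + 1 = 26 − 4/2 + 1 = 25.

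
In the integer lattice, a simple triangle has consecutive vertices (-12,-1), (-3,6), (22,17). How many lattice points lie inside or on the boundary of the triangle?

41

By the shoelace formula, twice the signed area is |[(-12)·6 − (-3)·(-1)] + [(-3)·17 − 22·6] + [22·(-1) − (-12)·17]| = 76, so the area is 38.
Along each edge there are gcd(|Δx|,|Δy|)+1 lattice points, so counting each shared vertex once the boundary has gcd(9,7) + gcd(25,11) + gcd(34,18) = 1+1+2 = 4.
Pick's theorem gives I = A − B/2 + 1 = 38 − 4/2 + 1 = 37, so the closed region contains I + B = 37 + 4 = 41 lattice points.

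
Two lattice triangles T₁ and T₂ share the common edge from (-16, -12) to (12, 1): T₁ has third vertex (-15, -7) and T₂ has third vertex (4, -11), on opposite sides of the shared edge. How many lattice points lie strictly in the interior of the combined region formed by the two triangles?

177

The union is the simple quadrilateral with vertices (-16, -12), (-15, -7), (12, 1), (4, -11) in order.
By the shoelace formula, twice the signed area is |[(-16)·(-7) − (-15)·(-12)] + [(-15)·1 − 12·(-7)] + [12·(-11) − 4·1] + [4·(-12) − (-16)·(-11)]| = 359, so the area is 179.5.
The number of boundary lattice points is Σ gcd(|Δx|,|Δy|) = gcd(1,5) + gcd(27,8) + gcd(8,12) + gcd(20,1) = 1+1+4+1 = 7.
By Pick's theorem I = A − B/2 + 1 = 179.5 − 7/2 + 1 = 177.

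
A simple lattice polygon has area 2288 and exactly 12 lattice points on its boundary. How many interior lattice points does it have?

2283

Pick's theorem A = I + B/2 − 1 rearranges to I = A − B/2 + 1 = 2288 − 12/2 + 1 = 2283.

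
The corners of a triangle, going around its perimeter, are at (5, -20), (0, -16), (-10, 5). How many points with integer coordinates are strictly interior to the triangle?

The shoelace formula gives twice the area as |[5·(-16) − 0·(-20)] + [0·5 − (-10)·(-16)] + [(-10)·(-20) − 5·5]| = 65, so the area is 32.5.
The number of boundary lattice points is Σ gcd(|Δx|,|Δy|) = gcd(5,4) + gcd(10,21) + gcd(15,25) = 1+1+5 = 7.
By Pick's theorem A = I + B/2 − 1, so I = 32.5 − 7/2 + 1 = 30.

30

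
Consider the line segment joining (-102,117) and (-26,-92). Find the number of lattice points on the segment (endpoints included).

The number of lattice points on a segment between lattice points is gcd(|Δx|,|Δy|) + 1 = gcd(76,209) + 1 = 19 + 1 = 20.

20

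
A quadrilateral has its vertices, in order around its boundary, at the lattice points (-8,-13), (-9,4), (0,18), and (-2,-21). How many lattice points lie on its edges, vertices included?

Along each edge there are gcd(|Δx|,|Δy|)+1 lattice points, so counting each shared vertex once the boundary has gcd(1,17) + gcd(9,14) + gcd(2,39) + gcd(6,8) = 1+1+1+2 = 5.

5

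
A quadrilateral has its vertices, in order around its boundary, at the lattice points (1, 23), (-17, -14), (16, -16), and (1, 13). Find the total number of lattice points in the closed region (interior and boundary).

561

Using the shoelace formula, 2A = |(1·(-14) − (-17)·23) + ((-17)·(-16) − 16·(-14)) + (16·13 − 1·(-16)) + (1·23 − 1·13)| = 1107, so the area is 553.5.
Along each edge there are gcd(|Δx|,|Δy|)+1 lattice points, so counting each shared vertex once the boundary has gcd(18,37) + gcd(33,2) + gcd(15,29) + gcd(0,10) = 1+1+1+10 = 13.
Pick's theorem gives I = A − B/2 + 1 = 553.5 − 13/2 + 1 = 548, so the closed region contains I + B = 548 + 13 = 561 lattice points.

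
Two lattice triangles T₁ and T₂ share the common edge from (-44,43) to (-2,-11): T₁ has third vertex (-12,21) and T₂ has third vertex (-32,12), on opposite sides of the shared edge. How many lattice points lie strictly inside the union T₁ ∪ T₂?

727

The union is the simple quadrilateral with vertices (-44,43), (-12,21), (-2,-11), (-32,12) in order.
The shoelace formula gives twice the area as |[(-44)·21 − (-12)·43] + [(-12)·(-11) − (-2)·21] + [(-2)·12 − (-32)·(-11)] + [(-32)·43 − (-44)·12]| = 1458, so the area is 729.
Summing gcd(|Δx|,|Δy|) over the edges gives the boundary count: gcd(32,22) + gcd(10,32) + gcd(30,23) + gcd(12,31) = 2+2+1+1 = 6.
By Pick's theorem I = A − B/2 + 1 = 729 − 6/2 + 1 = 727.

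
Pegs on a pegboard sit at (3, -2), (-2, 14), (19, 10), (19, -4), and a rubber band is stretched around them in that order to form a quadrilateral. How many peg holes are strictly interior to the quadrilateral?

The shoelace formula gives twice the area as |(3·14 − (-2)·(-2)) + ((-2)·10 − 19·14) + (19·(-4) − 19·10) + (19·(-2) − 3·(-4))| = 540, so the area is 270.
Along each edge there are gcd(|Δx|,|Δy|)+1 lattice points, so counting each shared vertex once the boundary has gcd(5,16) + gcd(21,4) + gcd(0,14) + gcd(16,2) = 1+1+14+2 = 18.
Pick's theorem gives I = A − B/2 + 1 = 270 − 18/2 + 1 = 262.

262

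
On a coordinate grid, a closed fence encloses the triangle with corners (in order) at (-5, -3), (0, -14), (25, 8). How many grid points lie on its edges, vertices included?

3

Summing gcd(|Δx|,|Δy|) over the edges gives the boundary count: gcd(5,11) + gcd(25,22) + gcd(30,11) = 1+1+1 = 3.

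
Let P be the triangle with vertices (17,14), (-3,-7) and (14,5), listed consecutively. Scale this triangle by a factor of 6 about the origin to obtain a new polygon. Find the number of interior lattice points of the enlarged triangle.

2092

By the shoelace formula, twice the signed area is |(17·(-7) − (-3)·14) + ((-3)·5 − 14·(-7)) + (14·14 − 17·5)| = 117, so the area is 117/2.
Along each edge there are gcd(|Δx|,|Δy|)+1 lattice points, so counting each shared vertex once the boundary has gcd(20,21) + gcd(17,12) + gcd(3,9) = 1+1+3 = 5.
Scaling by 6 multiplies the area by 6² = 36 (so the new area is 2106) and multiplies the boundary lattice-point count by 6, giving 30.
By Pick's theorem, the interior count of the dilated polygon is 2106 − 30/2 + 1 = 2092.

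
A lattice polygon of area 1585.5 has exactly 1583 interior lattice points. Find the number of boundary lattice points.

Pick's theorem gives A = I + B/2 − 1, so B = 2(A − I + 1) = 2(1585.5 − 1583 + 1) = 7.

7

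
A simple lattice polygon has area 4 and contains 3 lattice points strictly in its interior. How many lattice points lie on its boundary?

4

Pick's theorem gives A = I + B/2 − 1, so B = 2(A − I + 1) = 2(4 − 3 + 1) = 4.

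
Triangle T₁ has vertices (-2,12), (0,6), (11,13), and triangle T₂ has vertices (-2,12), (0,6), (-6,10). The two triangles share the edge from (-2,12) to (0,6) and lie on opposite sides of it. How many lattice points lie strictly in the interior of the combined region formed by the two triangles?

The union is the simple quadrilateral with vertices (-2,12), (11,13), (0,6), (-6,10) in order.
Using the shoelace formula, 2A = |[(-2)·13 − 11·12] + [11·6 − 0·13] + [0·10 − (-6)·6] + [(-6)·12 − (-2)·10]| = 108, so the area is 54.
The number of boundary lattice points is Σ gcd(|Δx|,|Δy|) = gcd(13,1) + gcd(11,7) + gcd(6,4) + gcd(4,2) = 1+1+2+2 = 6.
By Pick's theorem I = A − B/2 + 1 = 54 − 6/2 + 1 = 52.

52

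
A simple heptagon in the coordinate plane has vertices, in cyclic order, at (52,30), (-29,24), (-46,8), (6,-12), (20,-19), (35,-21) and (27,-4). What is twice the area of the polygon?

By the shoelace formula, twice the signed area is |[52·24 − (-29)·30] + [(-29)·8 − (-46)·24] + [(-46)·(-12) − 6·8] + [6·(-19) − 20·(-12)] + [20·(-21) − 35·(-19)] + [35·(-4) − 27·(-21)] + [27·30 − 52·(-4)]| = 5310, so the area is 2655.

5310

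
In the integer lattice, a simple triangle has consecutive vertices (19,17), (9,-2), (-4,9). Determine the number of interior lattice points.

By the shoelace formula, twice the signed area is |(19·(-2) − 9·17) + (9·9 − (-4)·(-2)) + ((-4)·17 − 19·9)| = 357, so the area is 178.5.
The number of boundary lattice points is Σ gcd(|Δx|,|Δy|) = gcd(10,19) + gcd(13,11) + gcd(23,8) = 1+1+1 = 3.
Pick's theorem gives I = A − B/2 + 1 = 178.5 − 3/2 + 1 = 178.

178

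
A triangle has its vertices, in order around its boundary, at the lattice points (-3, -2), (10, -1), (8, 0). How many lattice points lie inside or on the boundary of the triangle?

10

By the shoelace formula, twice the signed area is |((-3)·(-1) − 10·(-2)) + (10·0 − 8·(-1)) + (8·(-2) − (-3)·0)| = 15, so the area is 15/2.
The number of boundary lattice points is Σ gcd(|Δx|,|Δy|) = gcd(13,1) + gcd(2,1) + gcd(11,2) = 1+1+1 = 3.
Pick's theorem gives I = A − B/2 + 1 = 15/2 − 3/2 + 1 = 7, so the closed region contains I + B = 7 + 3 = 10 lattice points.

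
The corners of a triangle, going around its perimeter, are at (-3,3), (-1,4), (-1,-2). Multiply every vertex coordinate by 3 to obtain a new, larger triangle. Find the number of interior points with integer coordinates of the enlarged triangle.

43

Using the shoelace formula, 2A = |[(-3)·4 − (-1)·3] + [(-1)·(-2) − (-1)·4] + [(-1)·3 − (-3)·(-2)]| = 12, so the area is 6.
The number of boundary lattice points is Σ gcd(|Δx|,|Δy|) = gcd(2,1) + gcd(0,6) + gcd(2,5) = 1+6+1 = 8.
Scaling by 3 multiplies the area by 3² = 9 (so the new area is 54) and multiplies the boundary lattice-point count by 3, giving 24.
By Pick's theorem, the interior count of the dilated polygon is 54 − 24/2 + 1 = 43.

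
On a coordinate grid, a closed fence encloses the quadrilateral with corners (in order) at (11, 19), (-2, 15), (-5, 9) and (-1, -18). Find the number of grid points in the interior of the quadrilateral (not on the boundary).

Using the shoelace formula, 2A = |(11·15 − (-2)·19) + ((-2)·9 − (-5)·15) + ((-5)·(-18) − (-1)·9) + ((-1)·19 − 11·(-18))| = 538, so the area is 269.
Along each edge there are gcd(|Δx|,|Δy|)+1 lattice points, so counting each shared vertex once the boundary has gcd(13,4) + gcd(3,6) + gcd(4,27) + gcd(12,37) = 1+3+1+1 = 6.
By Pick's theorem A = I + B/2 − 1, so I = 269 − 6/2 + 1 = 267.

267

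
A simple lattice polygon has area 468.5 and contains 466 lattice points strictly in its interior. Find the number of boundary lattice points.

7

Pick's theorem gives A = I + B/2 − 1, so B = 2(A − I + 1) = 2(468.5 − 466 + 1) = 7.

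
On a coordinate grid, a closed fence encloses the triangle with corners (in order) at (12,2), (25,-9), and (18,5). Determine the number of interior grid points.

The shoelace formula gives twice the area as |(12·(-9) − 25·2) + (25·5 − 18·(-9)) + (18·2 − 12·5)| = 105, so the area is 105/2.
Along each edge there are gcd(|Δx|,|Δy|)+1 lattice points, so counting each shared vertex once the boundary has gcd(13,11) + gcd(7,14) + gcd(6,3) = 1+7+3 = 11.
Pick's theorem gives I = A − B/2 + 1 = 105/2 − 11/2 + 1 = 48.

48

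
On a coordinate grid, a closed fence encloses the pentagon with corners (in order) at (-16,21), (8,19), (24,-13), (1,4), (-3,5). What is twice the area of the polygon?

889

By the shoelace formula, twice the signed area is |[(-16)·19 − 8·21] + [8·(-13) − 24·19] + [24·4 − 1·(-13)] + [1·5 − (-3)·4] + [(-3)·21 − (-16)·5]| = 889, so the area is 444.5.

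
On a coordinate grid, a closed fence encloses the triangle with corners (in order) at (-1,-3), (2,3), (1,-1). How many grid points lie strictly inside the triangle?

1

Using the shoelace formula, 2A = |[(-1)·3 − 2·(-3)] + [2·(-1) − 1·3] + [1·(-3) − (-1)·(-1)]| = 6, so the area is 3.
Summing gcd(|Δx|,|Δy|) over the edges gives the boundary count: gcd(3,6) + gcd(1,4) + gcd(2,2) = 3+1+2 = 6.
Pick's theorem gives I = A − B/2 + 1 = 3 − 6/2 + 1 = 1.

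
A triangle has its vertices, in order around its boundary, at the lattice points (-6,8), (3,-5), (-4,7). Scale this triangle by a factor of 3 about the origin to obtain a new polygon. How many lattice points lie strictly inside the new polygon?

The shoelace formula gives twice the area as |[(-6)·(-5) − 3·8] + [3·7 − (-4)·(-5)] + [(-4)·8 − (-6)·7]| = 17, so the area is 17/2.
Along each edge there are gcd(|Δx|,|Δy|)+1 lattice points, so counting each shared vertex once the boundary has gcd(9,13) + gcd(7,12) + gcd(2,1) = 1+1+1 = 3.
Scaling by 3 multiplies the area by 3² = 9 (so the new area is 76.5) and multiplies the boundary lattice-point count by 3, giving 9.
By Pick's theorem, the interior count of the dilated polygon is 76.5 − 9/2 + 1 = 73.

73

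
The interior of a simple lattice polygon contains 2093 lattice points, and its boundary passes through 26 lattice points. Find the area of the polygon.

2105

Pick's theorem states A = I + B/2 − 1, so A = 2093 + 26/2 − 1 = 2105.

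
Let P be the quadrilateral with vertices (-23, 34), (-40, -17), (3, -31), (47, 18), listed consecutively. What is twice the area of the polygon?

By the shoelace formula, twice the signed area is |((-23)·(-17) − (-40)·34) + ((-40)·(-31) − 3·(-17)) + (3·18 − 47·(-31)) + (47·34 − (-23)·18)| = 6565, so the area is 6565/2.

6565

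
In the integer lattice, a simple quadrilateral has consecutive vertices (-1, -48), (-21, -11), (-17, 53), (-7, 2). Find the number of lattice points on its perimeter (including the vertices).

Summing gcd(|Δx|,|Δy|) over the edges gives the boundary count: gcd(20,37) + gcd(4,64) + gcd(10,51) + gcd(6,50) = 1+4+1+2 = 8.

8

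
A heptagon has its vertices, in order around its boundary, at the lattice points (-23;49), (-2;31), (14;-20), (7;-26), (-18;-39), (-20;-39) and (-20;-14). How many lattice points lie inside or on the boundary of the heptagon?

The shoelace formula gives twice the area as |((-23)·31 − (-2)·49) + ((-2)·(-20) − 14·31) + (14·(-26) − 7·(-20)) + (7·(-39) − (-18)·(-26)) + ((-18)·(-39) − (-20)·(-39)) + ((-20)·(-14) − (-20)·(-39)) + ((-20)·49 − (-23)·(-14))| = 3854, so the area is 1927.
Summing gcd(|Δx|,|Δy|) over the edges gives the boundary count: gcd(21,18) + gcd(16,51) + gcd(7,6) + gcd(25,13) + gcd(2,0) + gcd(0,25) + gcd(3,63) = 3+1+1+1+2+25+3 = 36.
Pick's theorem gives I = A − B/2 + 1 = 1927 − 36/2 + 1 = 1910, so the closed region contains I + B = 1910 + 36 = 1946 lattice points.

1946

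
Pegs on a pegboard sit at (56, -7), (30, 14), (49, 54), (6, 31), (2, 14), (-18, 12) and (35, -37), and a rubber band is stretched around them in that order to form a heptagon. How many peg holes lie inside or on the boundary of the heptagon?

2753

The shoelace formula gives twice the area as |(56·14 − 30·(-7)) + (30·54 − 49·14) + (49·31 − 6·54) + (6·14 − 2·31) + (2·12 − (-18)·14) + ((-18)·(-37) − 35·12) + (35·(-7) − 56·(-37))| = 5494, so the area is 2747.
Summing gcd(|Δx|,|Δy|) over the edges gives the boundary count: gcd(26,21) + gcd(19,40) + gcd(43,23) + gcd(4,17) + gcd(20,2) + gcd(53,49) + gcd(21,30) = 1+1+1+1+2+1+3 = 10.
Pick's theorem gives I = A − B/2 + 1 = 2747 − 10/2 + 1 = 2743, so the closed region contains I + B = 2743 + 10 = 2753 lattice points.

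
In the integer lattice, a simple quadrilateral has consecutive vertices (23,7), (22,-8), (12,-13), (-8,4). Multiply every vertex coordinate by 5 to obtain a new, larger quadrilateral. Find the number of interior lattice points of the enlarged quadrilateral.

The shoelace formula gives twice the area as |(23·(-8) − 22·7) + (22·(-13) − 12·(-8)) + (12·4 − (-8)·(-13)) + ((-8)·7 − 23·4)| = 732, so the area is 366.
Along each edge there are gcd(|Δx|,|Δy|)+1 lattice points, so counting each shared vertex once the boundary has gcd(1,15) + gcd(10,5) + gcd(20,17) + gcd(31,3) = 1+5+1+1 = 8.
Scaling by 5 multiplies the area by 5² = 25 (so the new area is 9150) and multiplies the boundary lattice-point count by 5, giving 40.
By Pick's theorem, the interior count of the dilated polygon is 9150 − 40/2 + 1 = 9131.

9131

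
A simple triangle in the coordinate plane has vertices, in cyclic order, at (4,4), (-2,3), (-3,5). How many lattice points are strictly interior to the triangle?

6

The shoelace formula gives twice the area as |[4·3 − (-2)·4] + [(-2)·5 − (-3)·3] + [(-3)·4 − 4·5]| = 13, so the area is 13/2.
Along each edge there are gcd(|Δx|,|Δy|)+1 lattice points, so counting each shared vertex once the boundary has gcd(6,1) + gcd(1,2) + gcd(7,1) = 1+1+1 = 3.
Pick's theorem gives I = A − B/2 + 1 = 13/2 − 3/2 + 1 = 6.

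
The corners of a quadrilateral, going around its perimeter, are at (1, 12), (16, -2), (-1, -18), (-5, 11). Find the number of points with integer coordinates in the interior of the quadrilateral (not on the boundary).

327

Using the shoelace formula, 2A = |(1·(-2) − 16·12) + (16·(-18) − (-1)·(-2)) + ((-1)·11 − (-5)·(-18)) + ((-5)·12 − 1·11)| = 656, so the area is 328.
The number of boundary lattice points is Σ gcd(|Δx|,|Δy|) = gcd(15,14) + gcd(17,16) + gcd(4,29) + gcd(6,1) = 1+1+1+1 = 4.
Pick's theorem gives I = A − B/2 + 1 = 328 − 4/2 + 1 = 327.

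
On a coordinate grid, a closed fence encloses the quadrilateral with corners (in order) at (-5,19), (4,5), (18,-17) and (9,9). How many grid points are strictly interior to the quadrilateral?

134

The shoelace formula gives twice the area as |[(-5)·5 − 4·19] + [4·(-17) − 18·5] + [18·9 − 9·(-17)] + [9·19 − (-5)·9]| = 272, so the area is 136.
Summing gcd(|Δx|,|Δy|) over the edges gives the boundary count: gcd(9,14) + gcd(14,22) + gcd(9,26) + gcd(14,10) = 1+2+1+2 = 6.
By Pick's theorem A = I + B/2 − 1, so I = 136 − 6/2 + 1 = 134.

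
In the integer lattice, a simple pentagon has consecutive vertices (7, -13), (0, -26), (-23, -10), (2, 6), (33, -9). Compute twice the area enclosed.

1480

The shoelace formula gives twice the area as |(7·(-26) − 0·(-13)) + (0·(-10) − (-23)·(-26)) + ((-23)·6 − 2·(-10)) + (2·(-9) − 33·6) + (33·(-13) − 7·(-9))| = 1480, so the area is 740.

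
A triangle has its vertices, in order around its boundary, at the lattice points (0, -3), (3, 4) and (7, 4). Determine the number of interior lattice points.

By the shoelace formula, twice the signed area is |(0·4 − 3·(-3)) + (3·4 − 7·4) + (7·(-3) − 0·4)| = 28, so the area is 14.
Summing gcd(|Δx|,|Δy|) over the edges gives the boundary count: gcd(3,7) + gcd(4,0) + gcd(7,7) = 1+4+7 = 12.
Pick's theorem gives I = A − B/2 + 1 = 14 − 12/2 + 1 = 9.

9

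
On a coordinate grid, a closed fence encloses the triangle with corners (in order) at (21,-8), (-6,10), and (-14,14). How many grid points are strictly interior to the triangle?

12

By the shoelace formula, twice the signed area is |(21·10 − (-6)·(-8)) + ((-6)·14 − (-14)·10) + ((-14)·(-8) − 21·14)| = 36, so the area is 18.
Summing gcd(|Δx|,|Δy|) over the edges gives the boundary count: gcd(27,18) + gcd(8,4) + gcd(35,22) = 9+4+1 = 14.
Pick's theorem gives I = A − B/2 + 1 = 18 − 14/2 + 1 = 12.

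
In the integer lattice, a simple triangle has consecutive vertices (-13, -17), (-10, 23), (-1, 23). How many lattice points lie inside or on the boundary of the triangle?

188

By the shoelace formula, twice the signed area is |((-13)·23 − (-10)·(-17)) + ((-10)·23 − (-1)·23) + ((-1)·(-17) − (-13)·23)| = 360, so the area is 180.
The number of boundary lattice points is Σ gcd(|Δx|,|Δy|) = gcd(3,40) + gcd(9,0) + gcd(12,40) = 1+9+4 = 14.
Pick's theorem gives I = A − B/2 + 1 = 180 − 14/2 + 1 = 174, so the closed region contains I + B = 174 + 14 = 188 lattice points.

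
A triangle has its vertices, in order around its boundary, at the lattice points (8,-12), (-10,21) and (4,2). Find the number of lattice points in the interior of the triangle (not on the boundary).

58

The shoelace formula gives twice the area as |[8·21 − (-10)·(-12)] + [(-10)·2 − 4·21] + [4·(-12) − 8·2]| = 120, so the area is 60.
Along each edge there are gcd(|Δx|,|Δy|)+1 lattice points, so counting each shared vertex once the boundary has gcd(18,33) + gcd(14,19) + gcd(4,14) = 3+1+2 = 6.
By Pick's theorem A = I + B/2 − 1, so I = 60 − 6/2 + 1 = 58.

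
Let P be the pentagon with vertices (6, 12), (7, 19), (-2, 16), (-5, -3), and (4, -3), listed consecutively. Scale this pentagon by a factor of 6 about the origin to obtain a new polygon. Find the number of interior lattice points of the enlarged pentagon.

6418

By the shoelace formula, twice the signed area is |[6·19 − 7·12] + [7·16 − (-2)·19] + [(-2)·(-3) − (-5)·16] + [(-5)·(-3) − 4·(-3)] + [4·12 − 6·(-3)]| = 359, so the area is 179.5.
Along each edge there are gcd(|Δx|,|Δy|)+1 lattice points, so counting each shared vertex once the boundary has gcd(1,7) + gcd(9,3) + gcd(3,19) + gcd(9,0) + gcd(2,15) = 1+3+1+9+1 = 15.
Scaling by 6 multiplies the area by 6² = 36 (so the new area is 6462) and multiplies the boundary lattice-point count by 6, giving 90.
By Pick's theorem, the interior count of the dilated polygon is 6462 − 90/2 + 1 = 6418.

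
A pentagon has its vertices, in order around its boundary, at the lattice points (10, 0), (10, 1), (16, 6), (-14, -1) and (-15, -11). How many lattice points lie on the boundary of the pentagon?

5

Summing gcd(|Δx|,|Δy|) over the edges gives the boundary count: gcd(0,1) + gcd(6,5) + gcd(30,7) + gcd(1,10) + gcd(25,11) = 1+1+1+1+1 = 5.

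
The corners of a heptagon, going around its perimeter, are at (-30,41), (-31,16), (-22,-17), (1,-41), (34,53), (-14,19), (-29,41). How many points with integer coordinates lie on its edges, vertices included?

10

The number of boundary lattice points is Σ gcd(|Δx|,|Δy|) = gcd(1,25) + gcd(9,33) + gcd(23,24) + gcd(33,94) + gcd(48,34) + gcd(15,22) + gcd(1,0) = 1+3+1+1+2+1+1 = 10.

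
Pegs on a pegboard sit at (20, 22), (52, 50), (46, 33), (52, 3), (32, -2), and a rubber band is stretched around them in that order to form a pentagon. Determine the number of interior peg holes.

868

Using the shoelace formula, 2A = |[20·50 − 52·22] + [52·33 − 46·50] + [46·3 − 52·33] + [52·(-2) − 32·3] + [32·22 − 20·(-2)]| = 1762, so the area is 881.
Summing gcd(|Δx|,|Δy|) over the edges gives the boundary count: gcd(32,28) + gcd(6,17) + gcd(6,30) + gcd(20,5) + gcd(12,24) = 4+1+6+5+12 = 28.
Pick's theorem gives I = A − B/2 + 1 = 881 − 28/2 + 1 = 868.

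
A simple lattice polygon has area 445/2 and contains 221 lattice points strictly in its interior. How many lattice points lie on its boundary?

5

Pick's theorem gives A = I + B/2 − 1, so B = 2(A − I + 1) = 2(445/2 − 221 + 1) = 5.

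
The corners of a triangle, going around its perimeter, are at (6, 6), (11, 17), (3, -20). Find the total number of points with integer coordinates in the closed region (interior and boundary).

51

By the shoelace formula, twice the signed area is |[6·17 − 11·6] + [11·(-20) − 3·17] + [3·6 − 6·(-20)]| = 97, so the area is 48.5.
Along each edge there are gcd(|Δx|,|Δy|)+1 lattice points, so counting each shared vertex once the boundary has gcd(5,11) + gcd(8,37) + gcd(3,26) = 1+1+1 = 3.
Pick's theorem gives I = A − B/2 + 1 = 48.5 − 3/2 + 1 = 48, so the closed region contains I + B = 48 + 3 = 51 lattice points.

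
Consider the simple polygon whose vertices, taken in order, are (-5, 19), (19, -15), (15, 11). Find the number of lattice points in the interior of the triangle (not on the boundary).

The shoelace formula gives twice the area as |((-5)·(-15) − 19·19) + (19·11 − 15·(-15)) + (15·19 − (-5)·11)| = 488, so the area is 244.
The number of boundary lattice points is Σ gcd(|Δx|,|Δy|) = gcd(24,34) + gcd(4,26) + gcd(20,8) = 2+2+4 = 8.
By Pick's theorem A = I + B/2 − 1, so I = 244 − 8/2 + 1 = 241.

241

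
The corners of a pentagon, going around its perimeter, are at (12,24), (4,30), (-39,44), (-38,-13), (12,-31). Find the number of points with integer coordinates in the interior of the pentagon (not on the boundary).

2862

Using the shoelace formula, 2A = |(12·30 − 4·24) + (4·44 − (-39)·30) + ((-39)·(-13) − (-38)·44) + ((-38)·(-31) − 12·(-13)) + (12·24 − 12·(-31))| = 5783, so the area is 5783/2.
Along each edge there are gcd(|Δx|,|Δy|)+1 lattice points, so counting each shared vertex once the boundary has gcd(8,6) + gcd(43,14) + gcd(1,57) + gcd(50,18) + gcd(0,55) = 2+1+1+2+55 = 61.
By Pick's theorem A = I + B/2 − 1, so I = 5783/2 − 61/2 + 1 = 2862.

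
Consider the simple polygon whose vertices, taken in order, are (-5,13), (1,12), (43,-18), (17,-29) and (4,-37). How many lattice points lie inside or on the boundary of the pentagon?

1103

Using the shoelace formula, 2A = |((-5)·12 − 1·13) + (1·(-18) − 43·12) + (43·(-29) − 17·(-18)) + (17·(-37) − 4·(-29)) + (4·13 − (-5)·(-37))| = 2194, so the area is 1097.
Along each edge there are gcd(|Δx|,|Δy|)+1 lattice points, so counting each shared vertex once the boundary has gcd(6,1) + gcd(42,30) + gcd(26,11) + gcd(13,8) + gcd(9,50) = 1+6+1+1+1 = 10.
Pick's theorem gives I = A − B/2 + 1 = 1097 − 10/2 + 1 = 1093, so the closed region contains I + B = 1093 + 10 = 1103 lattice points.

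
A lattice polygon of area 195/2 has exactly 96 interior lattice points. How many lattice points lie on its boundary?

Pick's theorem gives A = I + B/2 − 1, so B = 2(A − I + 1) = 2(195/2 − 96 + 1) = 5.

5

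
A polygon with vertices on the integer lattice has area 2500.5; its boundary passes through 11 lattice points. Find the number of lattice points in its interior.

From Pick's theorem, I = A − B/2 + 1 = 2500.5 − 11/2 + 1 = 2496.

2496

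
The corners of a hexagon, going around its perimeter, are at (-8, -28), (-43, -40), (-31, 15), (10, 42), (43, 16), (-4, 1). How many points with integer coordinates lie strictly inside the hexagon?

2818

The shoelace formula gives twice the area as |[(-8)·(-40) − (-43)·(-28)] + [(-43)·15 − (-31)·(-40)] + [(-31)·42 − 10·15] + [10·16 − 43·42] + [43·1 − (-4)·16] + [(-4)·(-28) − (-8)·1]| = 5640, so the area is 2820.
The number of boundary lattice points is Σ gcd(|Δx|,|Δy|) = gcd(35,12) + gcd(12,55) + gcd(41,27) + gcd(33,26) + gcd(47,15) + gcd(4,29) = 1+1+1+1+1+1 = 6.
By Pick's theorem A = I + B/2 − 1, so I = 2820 − 6/2 + 1 = 2818.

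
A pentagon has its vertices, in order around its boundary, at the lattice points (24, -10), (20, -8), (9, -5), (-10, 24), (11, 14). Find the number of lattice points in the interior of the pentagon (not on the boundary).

By the shoelace formula, twice the signed area is |(24·(-8) − 20·(-10)) + (20·(-5) − 9·(-8)) + (9·24 − (-10)·(-5)) + ((-10)·14 − 11·24) + (11·(-10) − 24·14)| = 704, so the area is 352.
Along each edge there are gcd(|Δx|,|Δy|)+1 lattice points, so counting each shared vertex once the boundary has gcd(4,2) + gcd(11,3) + gcd(19,29) + gcd(21,10) + gcd(13,24) = 2+1+1+1+1 = 6.
Pick's theorem gives I = A − B/2 + 1 = 352 − 6/2 + 1 = 350.

350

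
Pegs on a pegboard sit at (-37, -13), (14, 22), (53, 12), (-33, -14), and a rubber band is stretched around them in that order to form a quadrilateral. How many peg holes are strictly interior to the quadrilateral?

By the shoelace formula, twice the signed area is |[(-37)·22 − 14·(-13)] + [14·12 − 53·22] + [53·(-14) − (-33)·12] + [(-33)·(-13) − (-37)·(-14)]| = 2065, so the area is 1032.5.
Along each edge there are gcd(|Δx|,|Δy|)+1 lattice points, so counting each shared vertex once the boundary has gcd(51,35) + gcd(39,10) + gcd(86,26) + gcd(4,1) = 1+1+2+1 = 5.
Pick's theorem gives I = A − B/2 + 1 = 1032.5 − 5/2 + 1 = 1031.

1031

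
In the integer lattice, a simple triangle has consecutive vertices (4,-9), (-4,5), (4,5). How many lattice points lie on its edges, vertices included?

Along each edge there are gcd(|Δx|,|Δy|)+1 lattice points, so counting each shared vertex once the boundary has gcd(8,14) + gcd(8,0) + gcd(0,14) = 2+8+14 = 24.

24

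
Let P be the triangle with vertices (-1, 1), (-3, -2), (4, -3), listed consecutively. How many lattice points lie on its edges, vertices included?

3

Along each edge there are gcd(|Δx|,|Δy|)+1 lattice points, so counting each shared vertex once the boundary has gcd(2,3) + gcd(7,1) + gcd(5,4) = 1+1+1 = 3.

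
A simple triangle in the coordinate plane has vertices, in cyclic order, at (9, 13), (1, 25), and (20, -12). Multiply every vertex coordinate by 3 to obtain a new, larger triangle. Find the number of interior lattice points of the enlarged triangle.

298

Using the shoelace formula, 2A = |(9·25 − 1·13) + (1·(-12) − 20·25) + (20·13 − 9·(-12))| = 68, so the area is 34.
Along each edge there are gcd(|Δx|,|Δy|)+1 lattice points, so counting each shared vertex once the boundary has gcd(8,12) + gcd(19,37) + gcd(11,25) = 4+1+1 = 6.
Scaling by 3 multiplies the area by 3² = 9 (so the new area is 306) and multiplies the boundary lattice-point count by 3, giving 18.
By Pick's theorem, the interior count of the dilated polygon is 306 − 18/2 + 1 = 298.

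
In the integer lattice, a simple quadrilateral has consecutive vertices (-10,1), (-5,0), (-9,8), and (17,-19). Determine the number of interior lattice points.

Using the shoelace formula, 2A = |((-10)·0 − (-5)·1) + ((-5)·8 − (-9)·0) + ((-9)·(-19) − 17·8) + (17·1 − (-10)·(-19))| = 173, so the area is 173/2.
Along each edge there are gcd(|Δx|,|Δy|)+1 lattice points, so counting each shared vertex once the boundary has gcd(5,1) + gcd(4,8) + gcd(26,27) + gcd(27,20) = 1+4+1+1 = 7.
Pick's theorem gives I = A − B/2 + 1 = 173/2 − 7/2 + 1 = 84.

84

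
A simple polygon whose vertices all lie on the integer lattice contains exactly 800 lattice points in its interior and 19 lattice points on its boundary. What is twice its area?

1617

By Pick's theorem, A = I + B/2 − 1 = 800 + 19/2 − 1 = 1617/2.
Hence 2A = 1617.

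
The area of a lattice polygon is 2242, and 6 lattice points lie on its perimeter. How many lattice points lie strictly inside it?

From Pick's theorem, I = A − B/2 + 1 = 2242 − 6/2 + 1 = 2240.

2240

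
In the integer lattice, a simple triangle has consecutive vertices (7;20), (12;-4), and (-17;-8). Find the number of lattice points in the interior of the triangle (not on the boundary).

The shoelace formula gives twice the area as |(7·(-4) − 12·20) + (12·(-8) − (-17)·(-4)) + ((-17)·20 − 7·(-8))| = 716, so the area is 358.
The number of boundary lattice points is Σ gcd(|Δx|,|Δy|) = gcd(5,24) + gcd(29,4) + gcd(24,28) = 1+1+4 = 6.
By Pick's theorem A = I + B/2 − 1, so I = 358 − 6/2 + 1 = 356.

356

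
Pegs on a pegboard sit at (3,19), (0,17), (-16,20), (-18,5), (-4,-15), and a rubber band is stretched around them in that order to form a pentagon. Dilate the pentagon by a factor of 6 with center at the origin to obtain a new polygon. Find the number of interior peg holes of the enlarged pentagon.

15499

Using the shoelace formula, 2A = |(3·17 − 0·19) + (0·20 − (-16)·17) + ((-16)·5 − (-18)·20) + ((-18)·(-15) − (-4)·5) + ((-4)·19 − 3·(-15))| = 862, so the area is 431.
The number of boundary lattice points is Σ gcd(|Δx|,|Δy|) = gcd(3,2) + gcd(16,3) + gcd(2,15) + gcd(14,20) + gcd(7,34) = 1+1+1+2+1 = 6.
Scaling by 6 multiplies the area by 6² = 36 (so the new area is 15516) and multiplies the boundary lattice-point count by 6, giving 36.
By Pick's theorem, the interior count of the dilated polygon is 15516 − 36/2 + 1 = 15499.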